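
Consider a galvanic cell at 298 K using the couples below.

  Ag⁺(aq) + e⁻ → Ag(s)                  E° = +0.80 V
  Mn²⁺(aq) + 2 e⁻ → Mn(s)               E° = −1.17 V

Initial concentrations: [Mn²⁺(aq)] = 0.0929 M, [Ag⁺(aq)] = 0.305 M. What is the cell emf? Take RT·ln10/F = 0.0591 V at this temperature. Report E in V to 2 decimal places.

+1.97 V

Since E°(Ag⁺/Ag) > E°(Mn²⁺/Mn), Ag⁺/Ag serves as the cathode.
E°cell = +0.80 − (−1.17) = +1.97 V, with n = 2 electrons transferred.
The balanced reaction is 2 Ag⁺(aq) + Mn(s) → 2 Ag(s) + Mn²⁺(aq), so Q = [Mn²⁺(aq)] / [Ag⁺(aq)]^2 = 0.999 and log Q = −0.001.
E = E° − (0.0591/n)·log Q = +1.97 − (0.0591/2)(−0.001) = +1.97 V.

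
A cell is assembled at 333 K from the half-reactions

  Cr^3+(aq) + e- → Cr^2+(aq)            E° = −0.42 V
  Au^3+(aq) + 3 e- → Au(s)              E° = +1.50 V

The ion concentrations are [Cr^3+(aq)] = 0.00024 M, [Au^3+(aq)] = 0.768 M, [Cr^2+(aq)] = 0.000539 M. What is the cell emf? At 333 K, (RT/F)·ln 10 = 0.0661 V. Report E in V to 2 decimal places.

The Au³⁺/Au couple has the more positive E°, so it is the cathode; Cr³⁺/Cr²⁺ is the anode.
E°cell = E°cat − E°an = +1.50 − (−0.42) = +1.92 V; n = 3.
Balancing gives Au^3+(aq) + 3 Cr^2+(aq) → Au(s) + 3 Cr^3+(aq); hence Q = [Cr^3+(aq)]^3 / ([Au^3+(aq)]·[Cr^2+(aq)]^3) = 0.115 (log Q = −0.939).
By the Nernst equation, E = +1.92 − (0.0661/3)·(−0.939) = +1.94 V.

+1.94 V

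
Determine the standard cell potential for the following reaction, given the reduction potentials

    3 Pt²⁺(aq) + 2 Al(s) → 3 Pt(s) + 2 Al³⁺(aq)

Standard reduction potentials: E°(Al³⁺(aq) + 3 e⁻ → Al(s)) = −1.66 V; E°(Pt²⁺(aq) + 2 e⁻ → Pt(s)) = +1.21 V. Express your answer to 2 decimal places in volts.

Pt²⁺(aq) gains electrons, so the Pt²⁺/Pt couple is the cathode; the Al³⁺/Al couple is the anode.
E°cell = E°(cathode) − E°(anode) = +1.21 − (−1.66) = +2.87 V.

+2.87 V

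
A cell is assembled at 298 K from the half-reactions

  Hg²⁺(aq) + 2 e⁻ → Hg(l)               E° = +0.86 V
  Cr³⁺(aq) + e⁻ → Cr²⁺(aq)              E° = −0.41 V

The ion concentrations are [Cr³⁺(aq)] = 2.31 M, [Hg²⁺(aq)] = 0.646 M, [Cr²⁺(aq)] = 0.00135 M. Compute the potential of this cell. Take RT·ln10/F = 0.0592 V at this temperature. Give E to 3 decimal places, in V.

Hg²⁺/Hg is reduced (cathode, E° = +0.86 V) and Cr³⁺/Cr²⁺ is oxidized (anode).
E°cell = +0.86 − (−0.41) = +1.27 V, with n = 2 electrons transferred.
Balancing gives Hg²⁺(aq) + 2 Cr²⁺(aq) → Hg(l) + 2 Cr³⁺(aq); hence Q = [Cr³⁺(aq)]^2 / ([Hg²⁺(aq)]·[Cr²⁺(aq)]^2) = 4.53×10^6 (log Q = 6.656).
Applying E = E° − (RT ln10/nF)·log Q gives +1.27 − (0.0592/2)(6.656) = +1.073 V.

+1.073 V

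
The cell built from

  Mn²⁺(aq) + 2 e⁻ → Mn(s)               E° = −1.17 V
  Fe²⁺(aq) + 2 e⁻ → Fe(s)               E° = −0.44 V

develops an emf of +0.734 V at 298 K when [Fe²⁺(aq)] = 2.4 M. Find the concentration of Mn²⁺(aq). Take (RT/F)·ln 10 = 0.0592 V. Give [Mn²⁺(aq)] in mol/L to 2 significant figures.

1.8 M

The Fe²⁺/Fe couple has the larger reduction potential, so it is the cathode: E°cell = −0.44 − (−1.17) = +0.73 V and n = 2.
Rearranging E = E° − (0.0592/n)·log Q gives log Q = 2(+0.73 − (+0.734))/0.0592 = −0.135.
For Fe²⁺(aq) + Mn(s) → Fe(s) + Mn²⁺(aq), the reaction quotient is Q = [Mn²⁺(aq)] / [Fe²⁺(aq)].
Isolating [Mn²⁺(aq)] in Q = 10^{−0.135} yields log [Mn²⁺(aq)] = 0.245, i.e. 1.8 M.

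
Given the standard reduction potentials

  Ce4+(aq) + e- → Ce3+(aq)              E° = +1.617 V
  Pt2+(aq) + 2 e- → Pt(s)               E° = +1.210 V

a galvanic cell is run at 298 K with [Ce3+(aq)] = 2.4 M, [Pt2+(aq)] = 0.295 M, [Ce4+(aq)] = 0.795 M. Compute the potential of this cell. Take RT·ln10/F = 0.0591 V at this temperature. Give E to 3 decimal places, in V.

+0.394 V

Since E°(Ce⁴⁺/Ce³⁺) > E°(Pt²⁺/Pt), Ce⁴⁺/Ce³⁺ serves as the cathode.
The standard potential is +1.617 − (+1.210) = +0.407 V and the balanced reaction transfers n = 2 electrons.
Balancing gives 2 Ce4+(aq) + Pt(s) → 2 Ce3+(aq) + Pt2+(aq); hence Q = ([Ce3+(aq)]^2·[Pt2+(aq)]) / [Ce4+(aq)]^2 = 2.69 (log Q = 0.430).
E = E° − (0.0591/n)·log Q = +0.407 − (0.0591/2)(0.430) = +0.394 V.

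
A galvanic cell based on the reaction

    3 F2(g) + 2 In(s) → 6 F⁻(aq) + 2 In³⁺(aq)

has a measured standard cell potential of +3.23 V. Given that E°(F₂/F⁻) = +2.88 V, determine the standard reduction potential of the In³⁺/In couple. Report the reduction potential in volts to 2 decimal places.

−0.35 V

In the reaction as written the F₂/F⁻ couple is reduced (cathode) and In³⁺/In is oxidized (anode), so E°cell = E°(F₂/F⁻) − E°(In³⁺/In).
E°(In³⁺/In) = E°(cathode) − E°cell = +2.88 − (+3.23) = −0.35 V.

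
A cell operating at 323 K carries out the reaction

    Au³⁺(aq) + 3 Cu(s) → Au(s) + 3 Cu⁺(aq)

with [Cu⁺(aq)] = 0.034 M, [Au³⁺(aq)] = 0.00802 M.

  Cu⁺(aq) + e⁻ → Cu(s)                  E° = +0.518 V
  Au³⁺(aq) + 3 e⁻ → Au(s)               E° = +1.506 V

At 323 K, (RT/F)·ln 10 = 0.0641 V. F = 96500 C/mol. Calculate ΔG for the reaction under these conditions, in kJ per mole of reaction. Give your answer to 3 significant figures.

With Au³⁺/Au reduced at the cathode, E°cell = +1.506 − (+0.518) = +0.988 V and n = 3.
The reaction quotient is [Cu⁺(aq)]^3 / [Au³⁺(aq)] = 0.0049; by Nernst, E = +0.988 − (0.0641/3)(−2.310) = +1.0374 V.
Then ΔG = −nFE = −3 × 96500 × +1.0374 J/mol = −300 kJ/mol.

−300 kJ/mol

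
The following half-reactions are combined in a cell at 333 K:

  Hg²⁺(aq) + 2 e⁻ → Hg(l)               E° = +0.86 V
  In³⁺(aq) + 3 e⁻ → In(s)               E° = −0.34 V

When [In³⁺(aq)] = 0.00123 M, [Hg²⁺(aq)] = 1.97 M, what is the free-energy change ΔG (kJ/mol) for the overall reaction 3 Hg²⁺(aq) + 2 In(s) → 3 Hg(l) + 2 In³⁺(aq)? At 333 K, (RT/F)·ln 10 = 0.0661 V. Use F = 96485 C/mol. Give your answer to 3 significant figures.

−737 kJ/mol

The standard cell potential is +0.86 − (−0.34) = +1.20 V, with n = 6 electrons in the balanced equation.
The reaction quotient is [In³⁺(aq)]^2 / [Hg²⁺(aq)]^3 = 1.98×10^−7; by Nernst, E = +1.20 − (0.0661/6)(−6.704) = +1.2739 V.
Then ΔG = −nFE = −6 × 96485 × +1.2739 J/mol = −737 kJ/mol.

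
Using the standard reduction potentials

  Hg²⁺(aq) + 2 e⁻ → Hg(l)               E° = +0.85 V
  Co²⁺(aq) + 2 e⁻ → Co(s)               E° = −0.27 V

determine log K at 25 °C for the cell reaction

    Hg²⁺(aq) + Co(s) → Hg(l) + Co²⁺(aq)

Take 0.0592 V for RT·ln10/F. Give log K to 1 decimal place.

The Hg²⁺/Hg couple is reduced (cathode); E°cell = +0.85 − (−0.27) = +1.12 V with n = 2.
At equilibrium E = 0, so log K = nE°cell / 0.0592 = (2)(+1.12) / 0.0592 = 37.8.

log K = 37.8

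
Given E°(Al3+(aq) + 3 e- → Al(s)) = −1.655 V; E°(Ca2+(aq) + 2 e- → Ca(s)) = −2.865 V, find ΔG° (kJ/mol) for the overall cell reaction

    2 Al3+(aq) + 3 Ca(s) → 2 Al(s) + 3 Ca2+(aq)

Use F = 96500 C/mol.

−701 kJ/mol

In the reaction as written Al3+(aq) is reduced, so the Al³⁺/Al couple is the cathode and Ca²⁺/Ca is the anode.
E°cell = −1.655 − (−2.865) = +1.210 V; balancing electrons gives n = 6.
ΔG° = −nFE°cell = −(6)(96500)(+1.210) J/mol = −701 kJ/mol.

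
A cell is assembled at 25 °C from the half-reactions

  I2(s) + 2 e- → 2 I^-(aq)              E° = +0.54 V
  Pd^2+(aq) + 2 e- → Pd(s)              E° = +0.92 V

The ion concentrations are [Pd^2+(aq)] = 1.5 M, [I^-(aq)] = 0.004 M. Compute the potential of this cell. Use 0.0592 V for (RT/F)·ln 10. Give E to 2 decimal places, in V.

The Pd²⁺/Pd couple has the more positive E°, so it is the cathode; I₂/I⁻ is the anode.
E°cell = +0.92 − (+0.54) = +0.38 V, with n = 2 electrons transferred.
The balanced reaction is Pd^2+(aq) + 2 I^-(aq) → Pd(s) + I2(s), so Q = 1 / ([Pd^2+(aq)]·[I^-(aq)]^2) = 4.17×10^4 and log Q = 4.620.
Applying E = E° − (RT ln10/nF)·log Q gives +0.38 − (0.0592/2)(4.620) = +0.24 V.

+0.24 V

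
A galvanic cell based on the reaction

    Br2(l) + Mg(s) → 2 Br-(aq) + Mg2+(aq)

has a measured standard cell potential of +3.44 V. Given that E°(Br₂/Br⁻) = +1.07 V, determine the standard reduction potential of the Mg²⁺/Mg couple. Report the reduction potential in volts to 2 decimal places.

−2.37 V

In the reaction as written the Br₂/Br⁻ couple is reduced (cathode) and Mg²⁺/Mg is oxidized (anode), so E°cell = E°(Br₂/Br⁻) − E°(Mg²⁺/Mg).
E°(Mg²⁺/Mg) = E°(cathode) − E°cell = +1.07 − (+3.44) = −2.37 V.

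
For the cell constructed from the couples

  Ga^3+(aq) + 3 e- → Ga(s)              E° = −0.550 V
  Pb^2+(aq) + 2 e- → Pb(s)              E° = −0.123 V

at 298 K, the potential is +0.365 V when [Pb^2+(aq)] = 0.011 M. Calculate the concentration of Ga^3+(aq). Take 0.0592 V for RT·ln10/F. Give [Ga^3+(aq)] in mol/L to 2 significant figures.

With Pb²⁺/Pb at the cathode and Ga³⁺/Ga at the anode, E°cell = −0.123 − (−0.550) = +0.427 V (n = 6).
From the Nernst equation, log Q = n(E° − E)/0.0592 = 6·(+0.427 − (+0.365))/0.0592 = 6.284.
The balanced reaction is 3 Pb^2+(aq) + 2 Ga(s) → 3 Pb(s) + 2 Ga^3+(aq), so Q = [Ga^3+(aq)]^2 / [Pb^2+(aq)]^3.
Substituting the known concentrations and solving, log [Ga^3+(aq)] = 0.204 and [Ga^3+(aq)] = 1.6 M.

1.6 M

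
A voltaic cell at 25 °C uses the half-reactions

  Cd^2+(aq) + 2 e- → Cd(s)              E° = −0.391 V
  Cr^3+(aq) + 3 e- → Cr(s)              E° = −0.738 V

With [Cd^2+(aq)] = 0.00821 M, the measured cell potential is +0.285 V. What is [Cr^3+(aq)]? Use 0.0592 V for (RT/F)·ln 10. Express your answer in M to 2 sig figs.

1.0 M

With Cd²⁺/Cd at the cathode and Cr³⁺/Cr at the anode, E°cell = −0.391 − (−0.738) = +0.347 V (n = 6).
Since E = E° − (0.0592/n)·log Q, log Q = n(E° − E)/0.0592 = 6.284.
Balancing electrons gives 3 Cd^2+(aq) + 2 Cr(s) → 3 Cd(s) + 2 Cr^3+(aq); thus Q = [Cr^3+(aq)]^2 / [Cd^2+(aq)]^3.
Substituting the known concentrations and solving, log [Cr^3+(aq)] = 0.014 and [Cr^3+(aq)] = 1.0 M.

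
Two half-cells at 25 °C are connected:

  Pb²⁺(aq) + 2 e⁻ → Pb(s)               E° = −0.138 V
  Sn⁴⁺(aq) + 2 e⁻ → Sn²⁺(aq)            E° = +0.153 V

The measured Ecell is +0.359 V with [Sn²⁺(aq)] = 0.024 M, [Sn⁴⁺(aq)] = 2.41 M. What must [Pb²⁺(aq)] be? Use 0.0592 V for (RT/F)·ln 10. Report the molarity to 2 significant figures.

Sn⁴⁺/Sn²⁺ is the cathode (higher E°); E°cell = +0.153 − (−0.138) = +0.291 V with n = 2.
Since E = E° − (0.0592/n)·log Q, log Q = n(E° − E)/0.0592 = −2.297.
For Sn⁴⁺(aq) + Pb(s) → Sn²⁺(aq) + Pb²⁺(aq), the reaction quotient is Q = ([Sn²⁺(aq)]·[Pb²⁺(aq)]) / [Sn⁴⁺(aq)].
Solving for the unknown gives log [Pb²⁺(aq)] = −0.295, so [Pb²⁺(aq)] ≈ 0.51 M.

0.51 M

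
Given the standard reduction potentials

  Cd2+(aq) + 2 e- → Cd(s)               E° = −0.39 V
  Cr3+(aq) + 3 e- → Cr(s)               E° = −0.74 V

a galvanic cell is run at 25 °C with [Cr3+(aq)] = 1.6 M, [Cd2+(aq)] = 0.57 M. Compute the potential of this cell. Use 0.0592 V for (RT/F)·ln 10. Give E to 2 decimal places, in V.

Since E°(Cd²⁺/Cd) > E°(Cr³⁺/Cr), Cd²⁺/Cd serves as the cathode.
The standard potential is −0.39 − (−0.74) = +0.35 V and the balanced reaction transfers n = 6 electrons.
Balancing gives 3 Cd2+(aq) + 2 Cr(s) → 3 Cd(s) + 2 Cr3+(aq); hence Q = [Cr3+(aq)]^2 / [Cd2+(aq)]^3 = 13.8 (log Q = 1.141).
E = E° − (0.0592/n)·log Q = +0.35 − (0.0592/6)(1.141) = +0.34 V.

+0.34 V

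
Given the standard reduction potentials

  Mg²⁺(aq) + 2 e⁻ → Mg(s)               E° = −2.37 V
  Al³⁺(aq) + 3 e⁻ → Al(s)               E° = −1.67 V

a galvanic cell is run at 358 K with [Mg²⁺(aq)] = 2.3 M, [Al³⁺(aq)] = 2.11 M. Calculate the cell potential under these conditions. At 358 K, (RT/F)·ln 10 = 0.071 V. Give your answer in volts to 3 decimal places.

+0.695 V

Since E°(Al³⁺/Al) > E°(Mg²⁺/Mg), Al³⁺/Al serves as the cathode.
E°cell = E°cat − E°an = −1.67 − (−2.37) = +0.70 V; n = 6.
For the overall reaction 2 Al³⁺(aq) + 3 Mg(s) → 2 Al(s) + 3 Mg²⁺(aq), Q = [Mg²⁺(aq)]^3 / [Al³⁺(aq)]^2 = 2.73, giving log Q = 0.437.
Applying E = E° − (RT ln10/nF)·log Q gives +0.70 − (0.071/6)(0.437) = +0.695 V.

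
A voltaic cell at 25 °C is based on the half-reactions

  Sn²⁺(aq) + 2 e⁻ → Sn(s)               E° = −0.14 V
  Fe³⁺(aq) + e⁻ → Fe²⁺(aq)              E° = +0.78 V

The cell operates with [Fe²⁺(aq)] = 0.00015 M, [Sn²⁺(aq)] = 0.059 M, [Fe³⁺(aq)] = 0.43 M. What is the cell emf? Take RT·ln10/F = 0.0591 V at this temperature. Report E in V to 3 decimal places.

+1.161 V

The Fe³⁺/Fe²⁺ couple has the more positive E°, so it is the cathode; Sn²⁺/Sn is the anode.
E°cell = E°cat − E°an = +0.78 − (−0.14) = +0.92 V; n = 2.
The balanced reaction is 2 Fe³⁺(aq) + Sn(s) → 2 Fe²⁺(aq) + Sn²⁺(aq), so Q = ([Fe²⁺(aq)]^2·[Sn²⁺(aq)]) / [Fe³⁺(aq)]^2 = 7.18×10^−9 and log Q = −8.144.
Applying E = E° − (RT ln10/nF)·log Q gives +0.92 − (0.0591/2)(−8.144) = +1.161 V.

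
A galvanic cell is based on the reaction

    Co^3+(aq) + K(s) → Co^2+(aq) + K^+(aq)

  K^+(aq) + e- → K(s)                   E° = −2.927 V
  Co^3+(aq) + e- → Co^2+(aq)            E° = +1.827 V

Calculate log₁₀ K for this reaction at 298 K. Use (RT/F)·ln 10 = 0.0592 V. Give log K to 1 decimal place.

The Co³⁺/Co²⁺ couple is reduced (cathode); E°cell = +1.827 − (−2.927) = +4.754 V with n = 1.
At equilibrium E = 0, so log K = nE°cell / 0.0592 = (1)(+4.754) / 0.0592 = 80.3.

log K = 80.3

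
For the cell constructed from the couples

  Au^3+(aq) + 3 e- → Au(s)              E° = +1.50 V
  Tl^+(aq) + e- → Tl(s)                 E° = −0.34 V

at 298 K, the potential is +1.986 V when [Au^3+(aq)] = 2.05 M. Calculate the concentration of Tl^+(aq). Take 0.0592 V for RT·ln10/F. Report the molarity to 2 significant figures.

With Au³⁺/Au at the cathode and Tl⁺/Tl at the anode, E°cell = +1.50 − (−0.34) = +1.84 V (n = 3).
Since E = E° − (0.0592/n)·log Q, log Q = n(E° − E)/0.0592 = −7.399.
The balanced reaction is Au^3+(aq) + 3 Tl(s) → Au(s) + 3 Tl^+(aq), so Q = [Tl^+(aq)]^3 / [Au^3+(aq)].
Solving for the unknown gives log [Tl^+(aq)] = −2.362, so [Tl^+(aq)] ≈ 0.0043 M.

0.0043 M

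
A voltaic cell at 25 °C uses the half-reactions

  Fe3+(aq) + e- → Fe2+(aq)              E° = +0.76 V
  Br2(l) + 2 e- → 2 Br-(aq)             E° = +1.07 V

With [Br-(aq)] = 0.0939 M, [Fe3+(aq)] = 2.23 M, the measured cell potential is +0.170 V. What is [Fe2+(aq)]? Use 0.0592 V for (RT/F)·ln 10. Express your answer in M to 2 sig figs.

Br₂/Br⁻ is the cathode (higher E°); E°cell = +1.07 − (+0.76) = +0.31 V with n = 2.
Since E = E° − (0.0592/n)·log Q, log Q = n(E° − E)/0.0592 = 4.730.
The balanced reaction is Br2(l) + 2 Fe2+(aq) → 2 Br-(aq) + 2 Fe3+(aq), so Q = ([Br-(aq)]^2·[Fe3+(aq)]^2) / [Fe2+(aq)]^2.
Substituting the known concentrations and solving, log [Fe2+(aq)] = −3.044 and [Fe2+(aq)] = 0.00090 M.

0.00090 M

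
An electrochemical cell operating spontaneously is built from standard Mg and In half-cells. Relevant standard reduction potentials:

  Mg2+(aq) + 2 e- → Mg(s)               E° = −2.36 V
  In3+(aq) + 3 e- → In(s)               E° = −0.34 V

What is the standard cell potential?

+2.02 V

Of the two couples in this cell, the one with the more positive reduction potential is reduced at the cathode: here that is In³⁺/In (−0.34 V); Mg²⁺/Mg (−2.36 V) is the anode.
E°cell = E°(cathode) − E°(anode) = −0.34 − (−2.36) = +2.02 V.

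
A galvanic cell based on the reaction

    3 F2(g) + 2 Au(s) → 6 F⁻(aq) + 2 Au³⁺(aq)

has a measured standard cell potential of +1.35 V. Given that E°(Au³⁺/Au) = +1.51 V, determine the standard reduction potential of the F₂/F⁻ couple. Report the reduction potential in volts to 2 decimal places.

In the reaction as written the F₂/F⁻ couple is reduced (cathode) and Au³⁺/Au is oxidized (anode), so E°cell = E°(F₂/F⁻) − E°(Au³⁺/Au).
E°(F₂/F⁻) = E°cell + E°(anode) = +1.35 + (+1.51) = +2.86 V.

+2.86 V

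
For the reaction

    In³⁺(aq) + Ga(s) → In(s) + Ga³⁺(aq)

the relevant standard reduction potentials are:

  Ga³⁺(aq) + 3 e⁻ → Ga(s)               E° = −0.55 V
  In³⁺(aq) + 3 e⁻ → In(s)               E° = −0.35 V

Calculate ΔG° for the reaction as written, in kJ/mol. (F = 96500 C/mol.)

In the reaction as written In³⁺(aq) is reduced, so the In³⁺/In couple is the cathode and Ga³⁺/Ga is the anode.
E°cell = −0.35 − (−0.55) = +0.20 V; balancing electrons gives n = 3.
ΔG° = −nFE°cell = −(3)(96500)(+0.20) J/mol = −57.9 kJ/mol.

−57.9 kJ/mol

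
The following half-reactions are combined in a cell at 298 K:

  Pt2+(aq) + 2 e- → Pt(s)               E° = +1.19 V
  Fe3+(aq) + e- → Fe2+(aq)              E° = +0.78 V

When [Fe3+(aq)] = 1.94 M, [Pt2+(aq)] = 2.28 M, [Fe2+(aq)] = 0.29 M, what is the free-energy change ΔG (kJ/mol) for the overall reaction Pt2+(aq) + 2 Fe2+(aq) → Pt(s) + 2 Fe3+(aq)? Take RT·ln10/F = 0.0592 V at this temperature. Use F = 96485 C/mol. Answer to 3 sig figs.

E°cell = +1.19 − (+0.78) = +0.41 V; the balanced reaction transfers n = 2 electrons.
The reaction quotient is [Fe3+(aq)]^2 / ([Pt2+(aq)]·[Fe2+(aq)]^2) = 19.6; by Nernst, E = +0.41 − (0.0592/2)(1.293) = +0.3717 V.
Finally ΔG = −nFE = −(2)(96485 C/mol)(+0.3717 V) = −71.7 kJ/mol.

−71.7 kJ/mol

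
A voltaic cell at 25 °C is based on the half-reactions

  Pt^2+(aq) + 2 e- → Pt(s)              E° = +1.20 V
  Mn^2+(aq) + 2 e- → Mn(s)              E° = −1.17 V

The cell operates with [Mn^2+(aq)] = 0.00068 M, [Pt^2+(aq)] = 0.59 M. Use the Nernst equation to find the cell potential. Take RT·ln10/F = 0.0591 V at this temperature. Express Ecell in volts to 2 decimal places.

+2.46 V

Since E°(Pt²⁺/Pt) > E°(Mn²⁺/Mn), Pt²⁺/Pt serves as the cathode.
E°cell = +1.20 − (−1.17) = +2.37 V, with n = 2 electrons transferred.
Balancing gives Pt^2+(aq) + Mn(s) → Pt(s) + Mn^2+(aq); hence Q = [Mn^2+(aq)] / [Pt^2+(aq)] = 0.00115 (log Q = −2.938).
By the Nernst equation, E = +2.37 − (0.0591/2)·(−2.938) = +2.46 V.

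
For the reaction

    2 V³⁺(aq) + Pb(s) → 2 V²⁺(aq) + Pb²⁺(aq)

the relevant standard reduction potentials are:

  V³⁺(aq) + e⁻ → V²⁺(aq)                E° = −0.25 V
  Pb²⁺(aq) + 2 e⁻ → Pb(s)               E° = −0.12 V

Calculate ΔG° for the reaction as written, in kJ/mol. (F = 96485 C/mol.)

In the reaction as written V³⁺(aq) is reduced, so the V³⁺/V²⁺ couple is the cathode and Pb²⁺/Pb is the anode.
E°cell = −0.25 − (−0.12) = −0.13 V; balancing electrons gives n = 2.
ΔG° = −nFE°cell = −(2)(96485)(−0.13) J/mol = +25.1 kJ/mol.

+25.1 kJ/mol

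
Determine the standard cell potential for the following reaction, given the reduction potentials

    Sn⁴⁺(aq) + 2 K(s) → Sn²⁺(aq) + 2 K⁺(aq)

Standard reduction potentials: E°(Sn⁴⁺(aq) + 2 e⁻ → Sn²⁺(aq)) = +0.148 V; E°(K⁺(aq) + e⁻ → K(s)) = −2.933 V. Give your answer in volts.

In the reaction as written, Sn⁴⁺(aq) is reduced (cathode) and K⁺(aq) is produced by oxidation at the anode.
E°cell = E°(cathode) − E°(anode) = +0.148 − (−2.933) = +3.081 V.
The positive value indicates the reaction is spontaneous as written.

+3.081 V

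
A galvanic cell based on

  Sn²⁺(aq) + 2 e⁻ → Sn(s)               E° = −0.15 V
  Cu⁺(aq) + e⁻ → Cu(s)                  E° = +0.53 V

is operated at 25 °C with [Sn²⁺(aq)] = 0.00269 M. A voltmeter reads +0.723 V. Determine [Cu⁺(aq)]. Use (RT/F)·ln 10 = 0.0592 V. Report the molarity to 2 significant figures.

0.28 M

Cu⁺/Cu is the cathode (higher E°); E°cell = +0.53 − (−0.15) = +0.68 V with n = 2.
Since E = E° − (0.0592/n)·log Q, log Q = n(E° − E)/0.0592 = −1.453.
The balanced reaction is 2 Cu⁺(aq) + Sn(s) → 2 Cu(s) + Sn²⁺(aq), so Q = [Sn²⁺(aq)] / [Cu⁺(aq)]^2.
Isolating [Cu⁺(aq)] in Q = 10^{−1.453} yields log [Cu⁺(aq)] = −0.559, i.e. 0.28 M.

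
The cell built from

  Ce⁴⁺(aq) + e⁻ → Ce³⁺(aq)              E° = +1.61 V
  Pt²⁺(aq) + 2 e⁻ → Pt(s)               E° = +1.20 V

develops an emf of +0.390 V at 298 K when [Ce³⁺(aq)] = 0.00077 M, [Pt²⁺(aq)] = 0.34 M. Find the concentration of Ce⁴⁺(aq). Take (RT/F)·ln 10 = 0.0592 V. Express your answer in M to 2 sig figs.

0.00021 M

The Ce⁴⁺/Ce³⁺ couple has the larger reduction potential, so it is the cathode: E°cell = +1.61 − (+1.20) = +0.41 V and n = 2.
Rearranging E = E° − (0.0592/n)·log Q gives log Q = 2(+0.41 − (+0.390))/0.0592 = 0.676.
The balanced reaction is 2 Ce⁴⁺(aq) + Pt(s) → 2 Ce³⁺(aq) + Pt²⁺(aq), so Q = ([Ce³⁺(aq)]^2·[Pt²⁺(aq)]) / [Ce⁴⁺(aq)]^2.
Substituting the known concentrations and solving, log [Ce⁴⁺(aq)] = −3.686 and [Ce⁴⁺(aq)] = 0.00021 M.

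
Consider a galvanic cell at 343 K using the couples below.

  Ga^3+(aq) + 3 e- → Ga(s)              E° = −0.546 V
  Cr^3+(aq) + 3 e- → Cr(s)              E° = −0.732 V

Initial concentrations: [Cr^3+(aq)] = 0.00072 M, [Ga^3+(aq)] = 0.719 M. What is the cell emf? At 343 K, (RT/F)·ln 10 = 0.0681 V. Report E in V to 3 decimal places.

Since E°(Ga³⁺/Ga) > E°(Cr³⁺/Cr), Ga³⁺/Ga serves as the cathode.
E°cell = −0.546 − (−0.732) = +0.186 V, with n = 3 electrons transferred.
The balanced reaction is Ga^3+(aq) + Cr(s) → Ga(s) + Cr^3+(aq), so Q = [Cr^3+(aq)] / [Ga^3+(aq)] = 0.001 and log Q = −2.999.
By the Nernst equation, E = +0.186 − (0.0681/3)·(−2.999) = +0.254 V.

+0.254 V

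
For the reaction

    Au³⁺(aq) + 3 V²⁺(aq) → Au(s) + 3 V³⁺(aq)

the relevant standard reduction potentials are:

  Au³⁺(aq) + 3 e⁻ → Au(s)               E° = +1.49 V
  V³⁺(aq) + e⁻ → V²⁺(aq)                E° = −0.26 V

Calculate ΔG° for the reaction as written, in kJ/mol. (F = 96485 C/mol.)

In the reaction as written Au³⁺(aq) is reduced, so the Au³⁺/Au couple is the cathode and V³⁺/V²⁺ is the anode.
E°cell = +1.49 − (−0.26) = +1.75 V; balancing electrons gives n = 3.
ΔG° = −nFE°cell = −(3)(96485)(+1.75) J/mol = −507 kJ/mol.

−507 kJ/mol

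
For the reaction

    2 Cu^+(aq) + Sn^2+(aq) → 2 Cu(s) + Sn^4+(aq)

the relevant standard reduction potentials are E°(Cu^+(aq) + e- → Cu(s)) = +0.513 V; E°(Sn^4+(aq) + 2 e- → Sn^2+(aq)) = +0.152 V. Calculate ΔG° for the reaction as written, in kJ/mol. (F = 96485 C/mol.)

−69.7 kJ/mol

In the reaction as written Cu^+(aq) is reduced, so the Cu⁺/Cu couple is the cathode and Sn⁴⁺/Sn²⁺ is the anode.
E°cell = +0.513 − (+0.152) = +0.361 V; balancing electrons gives n = 2.
ΔG° = −nFE°cell = −(2)(96485)(+0.361) J/mol = −69.7 kJ/mol.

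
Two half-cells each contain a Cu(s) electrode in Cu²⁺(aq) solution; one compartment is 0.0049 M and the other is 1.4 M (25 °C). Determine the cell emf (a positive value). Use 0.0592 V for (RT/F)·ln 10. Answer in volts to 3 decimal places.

0.073 V

For a concentration cell E°cell = 0, since both electrodes use the same couple.
The compartment with the higher Cu²⁺(aq) concentration (1.4 M) acts as the cathode; ions are reduced there and produced at the dilute (0.0049 M) anode.
With n = 2, Ecell = −(0.0592/2)·log([dilute]/[conc]) = −(0.0592/2)·log(0.0049/1.4) = +0.073 V.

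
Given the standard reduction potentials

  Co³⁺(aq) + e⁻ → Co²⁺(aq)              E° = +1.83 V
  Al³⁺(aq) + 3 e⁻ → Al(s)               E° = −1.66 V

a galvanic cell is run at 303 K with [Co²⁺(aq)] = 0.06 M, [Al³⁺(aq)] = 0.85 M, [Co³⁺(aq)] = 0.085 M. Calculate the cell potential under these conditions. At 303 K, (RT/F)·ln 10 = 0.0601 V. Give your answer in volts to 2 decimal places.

+3.50 V

Co³⁺/Co²⁺ is reduced (cathode, E° = +1.83 V) and Al³⁺/Al is oxidized (anode).
E°cell = +1.83 − (−1.66) = +3.49 V, with n = 3 electrons transferred.
For the overall reaction 3 Co³⁺(aq) + Al(s) → 3 Co²⁺(aq) + Al³⁺(aq), Q = ([Co²⁺(aq)]^3·[Al³⁺(aq)]) / [Co³⁺(aq)]^3 = 0.299, giving log Q = −0.524.
Applying E = E° − (RT ln10/nF)·log Q gives +3.49 − (0.0601/3)(−0.524) = +3.50 V.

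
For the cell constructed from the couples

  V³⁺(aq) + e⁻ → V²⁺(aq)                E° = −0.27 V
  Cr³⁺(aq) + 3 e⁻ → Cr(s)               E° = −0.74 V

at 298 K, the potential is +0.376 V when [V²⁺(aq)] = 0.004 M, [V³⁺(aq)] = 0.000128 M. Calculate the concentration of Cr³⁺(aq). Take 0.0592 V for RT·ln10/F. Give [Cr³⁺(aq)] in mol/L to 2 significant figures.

The V³⁺/V²⁺ couple has the larger reduction potential, so it is the cathode: E°cell = −0.27 − (−0.74) = +0.47 V and n = 3.
From the Nernst equation, log Q = n(E° − E)/0.0592 = 3·(+0.47 − (+0.376))/0.0592 = 4.764.
The balanced reaction is 3 V³⁺(aq) + Cr(s) → 3 V²⁺(aq) + Cr³⁺(aq), so Q = ([V²⁺(aq)]^3·[Cr³⁺(aq)]) / [V³⁺(aq)]^3.
Solving for the unknown gives log [Cr³⁺(aq)] = 0.279, so [Cr³⁺(aq)] ≈ 1.9 M.

1.9 M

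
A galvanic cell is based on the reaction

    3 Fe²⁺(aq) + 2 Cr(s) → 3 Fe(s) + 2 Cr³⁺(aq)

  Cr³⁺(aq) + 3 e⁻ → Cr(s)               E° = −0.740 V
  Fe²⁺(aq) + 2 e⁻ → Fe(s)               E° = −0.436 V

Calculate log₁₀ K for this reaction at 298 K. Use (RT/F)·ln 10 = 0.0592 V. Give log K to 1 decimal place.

log K = 30.8

The Fe²⁺/Fe couple is reduced (cathode); E°cell = −0.436 − (−0.740) = +0.304 V with n = 6.
At equilibrium E = 0, so log K = nE°cell / 0.0592 = (6)(+0.304) / 0.0592 = 30.8.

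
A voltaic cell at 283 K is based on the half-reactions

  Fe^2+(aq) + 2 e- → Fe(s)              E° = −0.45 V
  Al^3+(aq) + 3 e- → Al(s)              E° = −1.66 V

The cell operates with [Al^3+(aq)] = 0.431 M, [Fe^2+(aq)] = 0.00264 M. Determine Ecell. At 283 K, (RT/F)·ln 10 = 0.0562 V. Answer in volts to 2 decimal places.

+1.14 V

Fe²⁺/Fe is reduced (cathode, E° = −0.45 V) and Al³⁺/Al is oxidized (anode).
The standard potential is −0.45 − (−1.66) = +1.21 V and the balanced reaction transfers n = 6 electrons.
For the overall reaction 3 Fe^2+(aq) + 2 Al(s) → 3 Fe(s) + 2 Al^3+(aq), Q = [Al^3+(aq)]^2 / [Fe^2+(aq)]^3 = 1.01×10^7, giving log Q = 7.004.
By the Nernst equation, E = +1.21 − (0.0562/6)·(7.004) = +1.14 V.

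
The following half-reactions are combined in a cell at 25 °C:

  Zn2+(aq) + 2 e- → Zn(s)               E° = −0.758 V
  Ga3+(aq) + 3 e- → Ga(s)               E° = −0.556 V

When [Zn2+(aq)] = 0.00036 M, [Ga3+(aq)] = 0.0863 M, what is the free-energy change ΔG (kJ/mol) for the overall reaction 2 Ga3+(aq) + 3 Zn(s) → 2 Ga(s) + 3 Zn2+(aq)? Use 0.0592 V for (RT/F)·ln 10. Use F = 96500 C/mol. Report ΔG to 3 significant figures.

The standard cell potential is −0.556 − (−0.758) = +0.202 V, with n = 6 electrons in the balanced equation.
Q = [Zn2+(aq)]^3 / [Ga3+(aq)]^2 = 6.26×10^−9, so log Q = −8.203 and E = +0.202 − (0.0592/6)(−8.203) = +0.2829 V.
Finally ΔG = −nFE = −(6)(96500 C/mol)(+0.2829 V) = −164 kJ/mol.

−164 kJ/mol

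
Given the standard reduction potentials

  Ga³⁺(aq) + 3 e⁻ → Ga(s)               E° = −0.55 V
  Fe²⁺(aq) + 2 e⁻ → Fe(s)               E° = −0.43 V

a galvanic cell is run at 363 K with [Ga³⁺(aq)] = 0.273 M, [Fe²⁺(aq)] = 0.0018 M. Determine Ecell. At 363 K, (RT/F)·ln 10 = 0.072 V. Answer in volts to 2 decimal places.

+0.03 V

The Fe²⁺/Fe couple has the more positive E°, so it is the cathode; Ga³⁺/Ga is the anode.
E°cell = −0.43 − (−0.55) = +0.12 V, with n = 6 electrons transferred.
The balanced reaction is 3 Fe²⁺(aq) + 2 Ga(s) → 3 Fe(s) + 2 Ga³⁺(aq), so Q = [Ga³⁺(aq)]^2 / [Fe²⁺(aq)]^3 = 1.28×10^7 and log Q = 7.107.
By the Nernst equation, E = +0.12 − (0.072/6)·(7.107) = +0.03 V.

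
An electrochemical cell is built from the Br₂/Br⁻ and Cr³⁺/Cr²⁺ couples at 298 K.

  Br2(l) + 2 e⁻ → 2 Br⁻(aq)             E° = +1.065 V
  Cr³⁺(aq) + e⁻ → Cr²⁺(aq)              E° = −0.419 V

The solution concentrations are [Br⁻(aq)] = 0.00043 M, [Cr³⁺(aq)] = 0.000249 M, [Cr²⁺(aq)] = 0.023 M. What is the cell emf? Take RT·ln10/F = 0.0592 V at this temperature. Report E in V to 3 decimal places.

+1.800 V

The Br₂/Br⁻ couple has the more positive E°, so it is the cathode; Cr³⁺/Cr²⁺ is the anode.
The standard potential is +1.065 − (−0.419) = +1.484 V and the balanced reaction transfers n = 2 electrons.
The balanced reaction is Br2(l) + 2 Cr²⁺(aq) → 2 Br⁻(aq) + 2 Cr³⁺(aq), so Q = ([Br⁻(aq)]^2·[Cr³⁺(aq)]^2) / [Cr²⁺(aq)]^2 = 2.17×10^−11 and log Q = −10.664.
Applying E = E° − (RT ln10/nF)·log Q gives +1.484 − (0.0592/2)(−10.664) = +1.800 V.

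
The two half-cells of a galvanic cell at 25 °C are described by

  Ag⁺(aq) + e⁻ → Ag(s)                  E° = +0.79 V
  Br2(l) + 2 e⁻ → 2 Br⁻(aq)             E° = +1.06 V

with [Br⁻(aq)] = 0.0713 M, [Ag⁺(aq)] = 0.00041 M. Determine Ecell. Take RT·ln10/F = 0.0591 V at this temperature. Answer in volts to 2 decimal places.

Since E°(Br₂/Br⁻) > E°(Ag⁺/Ag), Br₂/Br⁻ serves as the cathode.
The standard potential is +1.06 − (+0.79) = +0.27 V and the balanced reaction transfers n = 2 electrons.
Balancing gives Br2(l) + 2 Ag(s) → 2 Br⁻(aq) + 2 Ag⁺(aq); hence Q = [Br⁻(aq)]^2·[Ag⁺(aq)]^2 = 8.55×10^−10 (log Q = −9.068).
Applying E = E° − (RT ln10/nF)·log Q gives +0.27 − (0.0591/2)(−9.068) = +0.54 V.

+0.54 V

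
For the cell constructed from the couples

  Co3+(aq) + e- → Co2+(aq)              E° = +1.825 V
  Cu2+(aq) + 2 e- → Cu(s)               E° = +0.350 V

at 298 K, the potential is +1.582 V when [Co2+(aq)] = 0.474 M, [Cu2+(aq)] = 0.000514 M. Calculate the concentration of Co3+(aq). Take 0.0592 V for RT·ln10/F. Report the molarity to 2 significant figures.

With Co³⁺/Co²⁺ at the cathode and Cu²⁺/Cu at the anode, E°cell = +1.825 − (+0.350) = +1.475 V (n = 2).
Rearranging E = E° − (0.0592/n)·log Q gives log Q = 2(+1.475 − (+1.582))/0.0592 = −3.615.
For 2 Co3+(aq) + Cu(s) → 2 Co2+(aq) + Cu2+(aq), the reaction quotient is Q = ([Co2+(aq)]^2·[Cu2+(aq)]) / [Co3+(aq)]^2.
Solving for the unknown gives log [Co3+(aq)] = −0.161, so [Co3+(aq)] ≈ 0.69 M.

0.69 M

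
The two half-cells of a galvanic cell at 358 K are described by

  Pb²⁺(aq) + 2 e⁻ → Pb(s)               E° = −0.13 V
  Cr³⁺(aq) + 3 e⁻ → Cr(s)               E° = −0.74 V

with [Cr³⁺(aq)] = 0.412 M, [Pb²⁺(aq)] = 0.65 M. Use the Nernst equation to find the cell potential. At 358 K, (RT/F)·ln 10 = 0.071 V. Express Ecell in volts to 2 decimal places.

Since E°(Pb²⁺/Pb) > E°(Cr³⁺/Cr), Pb²⁺/Pb serves as the cathode.
The standard potential is −0.13 − (−0.74) = +0.61 V and the balanced reaction transfers n = 6 electrons.
Balancing gives 3 Pb²⁺(aq) + 2 Cr(s) → 3 Pb(s) + 2 Cr³⁺(aq); hence Q = [Cr³⁺(aq)]^2 / [Pb²⁺(aq)]^3 = 0.618 (log Q = −0.209).
Applying E = E° − (RT ln10/nF)·log Q gives +0.61 − (0.071/6)(−0.209) = +0.61 V.

+0.61 V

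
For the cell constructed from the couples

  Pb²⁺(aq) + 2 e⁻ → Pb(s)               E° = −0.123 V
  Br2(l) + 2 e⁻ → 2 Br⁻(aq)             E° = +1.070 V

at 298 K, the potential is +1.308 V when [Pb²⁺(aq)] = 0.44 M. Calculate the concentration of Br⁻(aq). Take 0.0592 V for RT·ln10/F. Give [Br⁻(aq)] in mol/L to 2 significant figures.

0.017 M

Br₂/Br⁻ is the cathode (higher E°); E°cell = +1.070 − (−0.123) = +1.193 V with n = 2.
Rearranging E = E° − (0.0592/n)·log Q gives log Q = 2(+1.193 − (+1.308))/0.0592 = −3.885.
The balanced reaction is Br2(l) + Pb(s) → 2 Br⁻(aq) + Pb²⁺(aq), so Q = [Br⁻(aq)]^2·[Pb²⁺(aq)].
Isolating [Br⁻(aq)] in Q = 10^{−3.885} yields log [Br⁻(aq)] = −1.764, i.e. 0.017 M.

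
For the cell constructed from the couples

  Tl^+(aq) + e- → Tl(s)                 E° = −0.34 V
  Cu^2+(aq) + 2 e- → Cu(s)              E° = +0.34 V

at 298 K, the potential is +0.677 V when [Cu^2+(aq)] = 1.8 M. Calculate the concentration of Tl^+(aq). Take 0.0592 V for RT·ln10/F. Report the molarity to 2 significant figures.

1.5 M

With Cu²⁺/Cu at the cathode and Tl⁺/Tl at the anode, E°cell = +0.34 − (−0.34) = +0.68 V (n = 2).
From the Nernst equation, log Q = n(E° − E)/0.0592 = 2·(+0.68 − (+0.677))/0.0592 = 0.101.
The balanced reaction is Cu^2+(aq) + 2 Tl(s) → Cu(s) + 2 Tl^+(aq), so Q = [Tl^+(aq)]^2 / [Cu^2+(aq)].
Isolating [Tl^+(aq)] in Q = 10^{0.101} yields log [Tl^+(aq)] = 0.178, i.e. 1.5 M.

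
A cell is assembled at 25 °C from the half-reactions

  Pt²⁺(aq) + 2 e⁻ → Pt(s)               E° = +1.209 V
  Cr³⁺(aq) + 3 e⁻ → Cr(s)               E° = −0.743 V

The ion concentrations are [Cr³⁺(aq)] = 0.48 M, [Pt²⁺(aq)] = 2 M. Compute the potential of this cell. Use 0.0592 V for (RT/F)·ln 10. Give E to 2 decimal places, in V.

Since E°(Pt²⁺/Pt) > E°(Cr³⁺/Cr), Pt²⁺/Pt serves as the cathode.
E°cell = +1.209 − (−0.743) = +1.952 V, with n = 6 electrons transferred.
Balancing gives 3 Pt²⁺(aq) + 2 Cr(s) → 3 Pt(s) + 2 Cr³⁺(aq); hence Q = [Cr³⁺(aq)]^2 / [Pt²⁺(aq)]^3 = 0.0288 (log Q = −1.541).
Applying E = E° − (RT ln10/nF)·log Q gives +1.952 − (0.0592/6)(−1.541) = +1.97 V.

+1.97 V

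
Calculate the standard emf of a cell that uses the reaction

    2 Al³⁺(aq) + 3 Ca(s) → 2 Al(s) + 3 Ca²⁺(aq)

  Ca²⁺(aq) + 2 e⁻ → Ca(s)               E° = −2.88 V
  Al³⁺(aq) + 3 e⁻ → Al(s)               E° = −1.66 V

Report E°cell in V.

+1.22 V

In the reaction as written, Al³⁺(aq) is reduced (cathode) and Ca²⁺(aq) is produced by oxidation at the anode.
E°cell = E°(cathode) − E°(anode) = −1.66 − (−2.88) = +1.22 V.
The positive value indicates the reaction is spontaneous as written.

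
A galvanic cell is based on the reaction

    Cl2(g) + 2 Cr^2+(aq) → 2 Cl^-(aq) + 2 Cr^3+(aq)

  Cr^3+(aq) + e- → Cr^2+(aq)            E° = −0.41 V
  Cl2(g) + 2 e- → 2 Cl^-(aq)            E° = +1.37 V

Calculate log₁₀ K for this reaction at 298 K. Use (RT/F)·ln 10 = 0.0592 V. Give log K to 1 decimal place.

log K = 60.1

The Cl₂/Cl⁻ couple is reduced (cathode); E°cell = +1.37 − (−0.41) = +1.78 V with n = 2.
At equilibrium E = 0, so log K = nE°cell / 0.0592 = (2)(+1.78) / 0.0592 = 60.1.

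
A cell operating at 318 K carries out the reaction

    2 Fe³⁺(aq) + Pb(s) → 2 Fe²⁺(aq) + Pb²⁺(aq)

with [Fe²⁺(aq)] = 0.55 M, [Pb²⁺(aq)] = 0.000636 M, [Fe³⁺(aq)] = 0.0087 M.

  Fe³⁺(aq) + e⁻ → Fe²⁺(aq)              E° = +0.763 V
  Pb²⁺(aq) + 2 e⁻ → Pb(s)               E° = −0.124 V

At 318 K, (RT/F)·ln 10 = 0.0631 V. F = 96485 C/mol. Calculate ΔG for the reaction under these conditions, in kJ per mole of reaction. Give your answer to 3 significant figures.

−169 kJ/mol

With Fe³⁺/Fe²⁺ reduced at the cathode, E°cell = +0.763 − (−0.124) = +0.887 V and n = 2.
Here Q = ([Fe²⁺(aq)]^2·[Pb²⁺(aq)]) / [Fe³⁺(aq)]^2 = 2.54 (log Q = 0.405), giving E = +0.887 − (0.0631/2)·(0.405) = +0.8742 V.
Finally ΔG = −nFE = −(2)(96485 C/mol)(+0.8742 V) = −169 kJ/mol.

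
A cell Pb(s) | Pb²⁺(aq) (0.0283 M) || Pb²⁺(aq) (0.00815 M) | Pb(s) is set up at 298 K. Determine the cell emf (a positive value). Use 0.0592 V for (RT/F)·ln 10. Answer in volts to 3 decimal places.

For a concentration cell E°cell = 0, since both electrodes use the same couple.
The compartment with the higher Pb²⁺(aq) concentration (0.0283 M) acts as the cathode; ions are reduced there and produced at the dilute (0.00815 M) anode.
With n = 2, Ecell = −(0.0592/2)·log([dilute]/[conc]) = −(0.0592/2)·log(0.00815/0.0283) = +0.016 V.

0.016 V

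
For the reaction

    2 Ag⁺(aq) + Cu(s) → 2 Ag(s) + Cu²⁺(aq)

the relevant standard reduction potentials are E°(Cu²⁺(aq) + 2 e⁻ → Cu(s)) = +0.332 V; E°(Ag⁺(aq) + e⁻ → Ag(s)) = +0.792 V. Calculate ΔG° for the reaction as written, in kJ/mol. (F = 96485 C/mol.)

In the reaction as written Ag⁺(aq) is reduced, so the Ag⁺/Ag couple is the cathode and Cu²⁺/Cu is the anode.
E°cell = +0.792 − (+0.332) = +0.460 V; balancing electrons gives n = 2.
ΔG° = −nFE°cell = −(2)(96485)(+0.460) J/mol = −88.8 kJ/mol.

−88.8 kJ/mol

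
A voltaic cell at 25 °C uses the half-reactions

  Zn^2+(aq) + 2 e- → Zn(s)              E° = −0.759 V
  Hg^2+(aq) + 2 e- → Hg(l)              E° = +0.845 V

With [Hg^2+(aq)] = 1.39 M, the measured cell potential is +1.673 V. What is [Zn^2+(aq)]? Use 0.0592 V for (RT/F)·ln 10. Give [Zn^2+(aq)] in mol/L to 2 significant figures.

0.0065 M

The Hg²⁺/Hg couple has the larger reduction potential, so it is the cathode: E°cell = +0.845 − (−0.759) = +1.604 V and n = 2.
Since E = E° − (0.0592/n)·log Q, log Q = n(E° − E)/0.0592 = −2.331.
The balanced reaction is Hg^2+(aq) + Zn(s) → Hg(l) + Zn^2+(aq), so Q = [Zn^2+(aq)] / [Hg^2+(aq)].
Isolating [Zn^2+(aq)] in Q = 10^{−2.331} yields log [Zn^2+(aq)] = −2.188, i.e. 0.0065 M.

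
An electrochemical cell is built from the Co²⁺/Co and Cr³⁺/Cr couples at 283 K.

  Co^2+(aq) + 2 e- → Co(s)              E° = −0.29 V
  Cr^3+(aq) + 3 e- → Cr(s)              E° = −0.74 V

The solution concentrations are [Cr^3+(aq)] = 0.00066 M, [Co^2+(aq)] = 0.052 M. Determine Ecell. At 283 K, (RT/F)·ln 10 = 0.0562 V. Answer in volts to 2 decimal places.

+0.47 V

Since E°(Co²⁺/Co) > E°(Cr³⁺/Cr), Co²⁺/Co serves as the cathode.
E°cell = −0.29 − (−0.74) = +0.45 V, with n = 6 electrons transferred.
Balancing gives 3 Co^2+(aq) + 2 Cr(s) → 3 Co(s) + 2 Cr^3+(aq); hence Q = [Cr^3+(aq)]^2 / [Co^2+(aq)]^3 = 0.0031 (log Q = −2.509).
Applying E = E° − (RT ln10/nF)·log Q gives +0.45 − (0.0562/6)(−2.509) = +0.47 V.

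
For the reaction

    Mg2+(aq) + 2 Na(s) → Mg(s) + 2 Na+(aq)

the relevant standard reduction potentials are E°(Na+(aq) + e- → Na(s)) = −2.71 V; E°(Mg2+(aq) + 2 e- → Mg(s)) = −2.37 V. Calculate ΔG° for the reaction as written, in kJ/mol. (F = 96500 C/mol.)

In the reaction as written Mg2+(aq) is reduced, so the Mg²⁺/Mg couple is the cathode and Na⁺/Na is the anode.
E°cell = −2.37 − (−2.71) = +0.34 V; balancing electrons gives n = 2.
ΔG° = −nFE°cell = −(2)(96500)(+0.34) J/mol = −65.6 kJ/mol.

−65.6 kJ/mol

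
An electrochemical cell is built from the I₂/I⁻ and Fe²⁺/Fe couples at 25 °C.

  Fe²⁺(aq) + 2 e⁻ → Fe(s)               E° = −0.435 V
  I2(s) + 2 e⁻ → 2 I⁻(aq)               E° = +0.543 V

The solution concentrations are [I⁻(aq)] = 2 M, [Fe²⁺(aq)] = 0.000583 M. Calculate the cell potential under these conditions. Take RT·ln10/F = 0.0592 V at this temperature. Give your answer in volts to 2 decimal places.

I₂/I⁻ is reduced (cathode, E° = +0.543 V) and Fe²⁺/Fe is oxidized (anode).
The standard potential is +0.543 − (−0.435) = +0.978 V and the balanced reaction transfers n = 2 electrons.
For the overall reaction I2(s) + Fe(s) → 2 I⁻(aq) + Fe²⁺(aq), Q = [I⁻(aq)]^2·[Fe²⁺(aq)] = 0.00233, giving log Q = −2.632.
By the Nernst equation, E = +0.978 − (0.0592/2)·(−2.632) = +1.06 V.

+1.06 V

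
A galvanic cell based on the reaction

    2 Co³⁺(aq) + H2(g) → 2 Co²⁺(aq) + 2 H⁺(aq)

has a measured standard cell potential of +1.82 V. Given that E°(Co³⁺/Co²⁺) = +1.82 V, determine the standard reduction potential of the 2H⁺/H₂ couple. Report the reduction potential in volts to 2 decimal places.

In the reaction as written the Co³⁺/Co²⁺ couple is reduced (cathode) and 2H⁺/H₂ is oxidized (anode), so E°cell = E°(Co³⁺/Co²⁺) − E°(2H⁺/H₂).
E°(2H⁺/H₂) = E°(cathode) − E°cell = +1.82 − (+1.82) = +0.00 V.

+0.00 V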